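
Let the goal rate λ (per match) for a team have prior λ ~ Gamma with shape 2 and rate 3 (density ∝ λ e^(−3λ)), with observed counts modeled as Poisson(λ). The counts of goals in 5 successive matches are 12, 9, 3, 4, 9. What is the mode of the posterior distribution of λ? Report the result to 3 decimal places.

λ̂_MAP = 4.750

Σxᵢ = 12+9+3+4+9 = 37, with n = 5.
Posterior ∝ λe^(−3λ) · λ^37e^(−5λ) = λ^38e^(−8λ), i.e. Gamma(shape=39, rate=8).
The mode of a Gamma(a, b) with a ≥ 1 (shape–rate) is (a−1)/b = 38/8 ≈ 4.750.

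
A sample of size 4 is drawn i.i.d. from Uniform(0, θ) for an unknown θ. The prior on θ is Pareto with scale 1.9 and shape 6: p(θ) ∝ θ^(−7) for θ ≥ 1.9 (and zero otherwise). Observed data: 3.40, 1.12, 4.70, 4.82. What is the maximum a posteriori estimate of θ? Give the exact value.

θ̂_MAP = 4.82

The Uniform(0, θ) likelihood is θ^(−n) for θ ≥ max(xᵢ), zero otherwise. Here max(xᵢ) = 4.82.
Posterior ∝ θ^(−7) · θ^(−4) = θ^(−11) on θ ≥ max(1.9, 4.82) = 4.82.
This density is strictly decreasing in θ, so the posterior mode lies at the lower boundary of the support.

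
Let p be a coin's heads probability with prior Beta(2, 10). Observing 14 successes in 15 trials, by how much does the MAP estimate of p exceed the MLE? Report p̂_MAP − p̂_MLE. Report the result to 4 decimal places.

MAP − MLE = -0.3333

Posterior is Beta(16, 11); MAP = (16−1)/(27−2) = 15/25 ≈ 0.60000.
MLE ignores the prior: p̂_MLE = k/n = 14/15 ≈ 0.93333.
Difference = 15/25 − 14/15 = -1/3 ≈ -0.3333.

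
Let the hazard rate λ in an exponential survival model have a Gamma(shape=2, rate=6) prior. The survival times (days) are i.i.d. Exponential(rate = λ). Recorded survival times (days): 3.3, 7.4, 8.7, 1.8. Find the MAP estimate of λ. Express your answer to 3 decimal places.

The Exponential(rate=λ) likelihood is ∝ λ^n e^(−λΣtᵢ). Here n = 4 and Σtᵢ = 3.3 + 7.4 + 8.7 + 1.8 = 21.2.
Posterior ∝ λe^(−6λ) · λ^4e^(−21.2λ) = λ^5e^(−27.2λ), i.e. Gamma(6, 27.2).
Mode = (a−1)/b = 5/27.2 ≈ 0.184.

λ̂_MAP = 0.184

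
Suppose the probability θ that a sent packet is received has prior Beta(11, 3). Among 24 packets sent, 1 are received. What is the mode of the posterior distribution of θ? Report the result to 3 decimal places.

θ̂_MAP = 0.306

Prior: Beta(11, 3).
Data: 1 success in 24 trials. The binomial likelihood contributes θ(1−θ)^23, so the posterior is Beta(11+1, 3+23) = Beta(12, 26).
For Beta(a, b) with a, b > 1 the mode is (a−1)/(a+b−2) = 11/36 ≈ 0.306.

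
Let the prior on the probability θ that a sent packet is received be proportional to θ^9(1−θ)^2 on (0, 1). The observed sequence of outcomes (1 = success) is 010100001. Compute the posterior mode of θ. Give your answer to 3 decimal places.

The prior density ∝ θ^9(1−θ)^2 is the kernel of Beta(10, 3).
Data: 3 successes in 9 trials (from the sequence). The binomial likelihood contributes θ^3(1−θ)^6, so the posterior is Beta(10+3, 3+6) = Beta(13, 9).
For Beta(a, b) with a, b > 1 the mode is (a−1)/(a+b−2) = 12/20 ≈ 0.600.

θ̂_MAP = 0.600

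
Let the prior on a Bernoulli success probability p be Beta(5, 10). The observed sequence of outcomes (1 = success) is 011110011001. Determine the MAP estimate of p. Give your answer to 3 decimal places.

Prior: Beta(5, 10).
Data: 7 successes in 12 trials (from the sequence). The binomial likelihood contributes p^7(1−p)^5, so the posterior is Beta(5+7, 10+5) = Beta(12, 15).
For Beta(a, b) with a, b > 1 the mode is (a−1)/(a+b−2) = 11/25 ≈ 0.440.

p̂_MAP = 0.440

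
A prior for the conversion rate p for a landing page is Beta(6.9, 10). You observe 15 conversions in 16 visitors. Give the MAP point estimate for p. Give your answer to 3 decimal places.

p̂_MAP = 0.676

Prior: Beta(6.9, 10).
Data: 15 successes in 16 trials. The binomial likelihood contributes p^15(1−p)^1, so the posterior is Beta(6.9+15, 10+1) = Beta(21.9, 11).
For Beta(a, b) with a, b > 1 the mode is (a−1)/(a+b−2) = 20.9/30.9 ≈ 0.676.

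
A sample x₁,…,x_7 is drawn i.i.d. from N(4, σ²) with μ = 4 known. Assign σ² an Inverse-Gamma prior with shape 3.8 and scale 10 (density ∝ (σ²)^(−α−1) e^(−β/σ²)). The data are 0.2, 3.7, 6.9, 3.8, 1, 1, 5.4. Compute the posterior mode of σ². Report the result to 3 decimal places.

σ̂²_MAP = 3.792

Sum of squared deviations about the known mean: SS = (0.2−4)² + (3.7−4)² + (6.9−4)² + (3.8−4)² + (1−4)² + (1−4)² + (5.4−4)² = 42.94.
The Normal likelihood contributes (σ²)^(−n/2) exp(−SS/(2σ²)), so the posterior is Inverse-Gamma(α + n/2, β + SS/2) = Inverse-Gamma(7.3, 31.47).
The mode of Inverse-Gamma(a, b) is b/(a+1) = 31.47/8.3 ≈ 3.792.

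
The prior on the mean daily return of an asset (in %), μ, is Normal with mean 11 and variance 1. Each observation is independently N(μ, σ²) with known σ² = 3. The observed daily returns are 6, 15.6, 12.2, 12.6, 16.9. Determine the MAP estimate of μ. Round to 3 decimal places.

μ̂_MAP = 12.038

n = 5; x̄ = (6 + 15.6 + 12.2 + 12.6 + 16.9)/5 = 63.3/5 = 12.66.
For a Normal prior and Normal likelihood with known variance, the posterior is Normal; its mode equals its mean, the precision-weighted average.
Prior precision 1/σ₀² = 1/1 = 1; data precision n/σ² = 5/3.
μ̂ = (1·11 + (5/3)·12.66) / (1 + 5/3) = 32.1/(8/3) = 12.0375 ≈ 12.038.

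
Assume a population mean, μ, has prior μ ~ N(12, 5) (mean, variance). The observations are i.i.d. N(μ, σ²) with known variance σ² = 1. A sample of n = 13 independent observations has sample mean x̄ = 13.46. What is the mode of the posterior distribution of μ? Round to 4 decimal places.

μ̂_MAP = 13.4379

n = 13, x̄ = 13.46.
For a Normal prior and Normal likelihood with known variance, the posterior is Normal; its mode equals its mean, the precision-weighted average.
Prior precision 1/σ₀² = 1/5 = 0.2; data precision n/σ² = 13/1 = 13.
μ̂ = (0.2·12 + 13·13.46) / (0.2 + 13) = 177.38/13.2 = 8869/660 ≈ 13.4379.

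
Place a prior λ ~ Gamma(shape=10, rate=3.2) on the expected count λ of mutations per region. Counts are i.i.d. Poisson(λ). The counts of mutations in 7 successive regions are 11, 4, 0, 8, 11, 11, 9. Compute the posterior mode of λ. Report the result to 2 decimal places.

Σxᵢ = 11+4+0+8+11+11+9 = 54, with n = 7.
Posterior ∝ λ^9e^(−3.2λ) · λ^54e^(−7λ) = λ^63e^(−10.2λ), i.e. Gamma(shape=64, rate=10.2).
The mode of a Gamma(a, b) with a ≥ 1 (shape–rate) is (a−1)/b = 63/10.2 ≈ 6.18.

λ̂_MAP = 6.18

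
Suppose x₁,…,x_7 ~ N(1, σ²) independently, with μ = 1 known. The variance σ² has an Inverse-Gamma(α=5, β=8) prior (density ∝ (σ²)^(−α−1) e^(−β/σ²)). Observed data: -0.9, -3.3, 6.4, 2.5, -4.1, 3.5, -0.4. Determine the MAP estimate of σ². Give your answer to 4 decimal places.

Sum of squared deviations about the known mean: SS = (-0.9−1)² + (-3.3−1)² + (6.4−1)² + (2.5−1)² + (-4.1−1)² + (3.5−1)² + (-0.4−1)² = 87.73.
The Normal likelihood contributes (σ²)^(−n/2) exp(−SS/(2σ²)), so the posterior is Inverse-Gamma(α + n/2, β + SS/2) = Inverse-Gamma(8.5, 51.865).
The mode of Inverse-Gamma(a, b) is b/(a+1) = 51.865/9.5 ≈ 5.4595.

σ̂²_MAP = 5.4595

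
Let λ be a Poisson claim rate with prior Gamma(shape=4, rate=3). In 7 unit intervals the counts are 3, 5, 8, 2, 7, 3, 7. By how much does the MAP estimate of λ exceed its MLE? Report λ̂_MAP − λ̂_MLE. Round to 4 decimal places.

MAP − MLE = -1.2000

Σxᵢ = 35. Posterior is Gamma(39, 10); MAP = (39−1)/10 = 38/10 ≈ 3.80000.
MLE = x̄ = 35/7 ≈ 5.00000.
Difference = 38/10 − 35/7 = -6/5 ≈ -1.2000.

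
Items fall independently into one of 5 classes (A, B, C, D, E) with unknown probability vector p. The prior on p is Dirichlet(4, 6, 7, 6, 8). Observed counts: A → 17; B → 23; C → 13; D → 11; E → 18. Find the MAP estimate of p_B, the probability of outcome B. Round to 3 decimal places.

MAP estimate of p_B = 0.259

The posterior is Dirichlet(αᵢ + nᵢ) = Dirichlet(21, 29, 20, 17, 26).
For a Dirichlet(a₁,…,a_K) with all aᵢ > 1, the mode has j-th component (aⱼ − 1)/(Σaᵢ − K).
Here Σaᵢ = 113 and K = 5, so p_B = (29 − 1)/(113 − 5) = 28/108 ≈ 0.259.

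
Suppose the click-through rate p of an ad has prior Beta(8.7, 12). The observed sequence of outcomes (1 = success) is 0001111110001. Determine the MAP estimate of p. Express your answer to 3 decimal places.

p̂_MAP = 0.464

Prior: Beta(8.7, 12).
Data: 7 successes in 13 trials (from the sequence). The binomial likelihood contributes p^7(1−p)^6, so the posterior is Beta(8.7+7, 12+6) = Beta(15.7, 18).
For Beta(a, b) with a, b > 1 the mode is (a−1)/(a+b−2) = 14.7/31.7 ≈ 0.464.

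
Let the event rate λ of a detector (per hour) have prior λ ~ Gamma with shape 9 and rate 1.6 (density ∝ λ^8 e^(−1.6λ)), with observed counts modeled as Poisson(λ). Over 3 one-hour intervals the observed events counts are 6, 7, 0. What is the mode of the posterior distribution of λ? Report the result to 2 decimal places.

λ̂_MAP = 4.57

Σxᵢ = 6+7+0 = 13, with n = 3.
Posterior ∝ λ^8e^(−1.6λ) · λ^13e^(−3λ) = λ^21e^(−4.6λ), i.e. Gamma(shape=22, rate=4.6).
The mode of a Gamma(a, b) with a ≥ 1 (shape–rate) is (a−1)/b = 21/4.6 ≈ 4.57.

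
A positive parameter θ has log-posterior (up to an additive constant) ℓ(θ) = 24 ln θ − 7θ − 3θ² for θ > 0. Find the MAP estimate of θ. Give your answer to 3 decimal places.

ℓ'(θ) = 24/θ − 7 − 6θ. Setting this to zero and multiplying by θ: 6θ² + 7θ − 24 = 0.
θ = (−7 + √(7² + 4·6·24)) / (2·6) = (−7 + √625) / 12 = (−7 + 25)/12 = 3/2.
ℓ''(θ) = −24/θ² − 6 < 0, confirming a maximum.

θ̂_MAP = 1.500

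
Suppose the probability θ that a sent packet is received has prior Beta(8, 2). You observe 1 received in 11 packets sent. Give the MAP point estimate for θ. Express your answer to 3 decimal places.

Prior: Beta(8, 2).
Data: 1 success in 11 trials. The binomial likelihood contributes θ(1−θ)^10, so the posterior is Beta(8+1, 2+10) = Beta(9, 12).
For Beta(a, b) with a, b > 1 the mode is (a−1)/(a+b−2) = 8/19 ≈ 0.421.

θ̂_MAP = 0.421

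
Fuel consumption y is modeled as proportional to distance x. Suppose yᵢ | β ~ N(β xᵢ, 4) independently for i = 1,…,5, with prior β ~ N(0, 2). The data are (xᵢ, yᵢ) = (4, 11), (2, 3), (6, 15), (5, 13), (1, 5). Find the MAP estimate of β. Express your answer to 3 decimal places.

log p(β | y) = −Σ(yᵢ − βxᵢ)²/(2·4) − β²/(2·2) + const.
Setting the derivative to zero: Σxᵢ(yᵢ − βxᵢ)/4 − β/2 = 0, so β = Σxᵢyᵢ / (Σxᵢ² + σ²/τ²).
Σxᵢyᵢ = 4·11 + 2·3 + 6·15 + 5·13 + 1·5 = 210; Σxᵢ² = 82; σ²/τ² = 2.
β̂_MAP = 210 / (82 + 2) = 210/84 ≈ 2.500.

β̂_MAP = 2.500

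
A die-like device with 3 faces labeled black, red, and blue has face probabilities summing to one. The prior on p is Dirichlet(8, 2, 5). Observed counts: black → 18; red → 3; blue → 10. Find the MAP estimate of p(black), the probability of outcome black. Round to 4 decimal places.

MAP estimate of p(black) = 0.5814

The posterior is Dirichlet(αᵢ + nᵢ) = Dirichlet(26, 5, 15).
For a Dirichlet(a₁,…,a_K) with all aᵢ > 1, the mode has j-th component (aⱼ − 1)/(Σaᵢ − K).
Here Σaᵢ = 46 and K = 3, so p(black) = (26 − 1)/(46 − 3) = 25/43 ≈ 0.5814.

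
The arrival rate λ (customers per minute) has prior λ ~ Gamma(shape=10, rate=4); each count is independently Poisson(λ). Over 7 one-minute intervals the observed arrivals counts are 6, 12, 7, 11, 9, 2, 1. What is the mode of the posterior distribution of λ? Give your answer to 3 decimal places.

λ̂_MAP = 5.182

Σxᵢ = 6+12+7+11+9+2+1 = 48, with n = 7.
Posterior ∝ λ^9e^(−4λ) · λ^48e^(−7λ) = λ^57e^(−11λ), i.e. Gamma(shape=58, rate=11).
The mode of a Gamma(a, b) with a ≥ 1 (shape–rate) is (a−1)/b = 57/11 ≈ 5.182.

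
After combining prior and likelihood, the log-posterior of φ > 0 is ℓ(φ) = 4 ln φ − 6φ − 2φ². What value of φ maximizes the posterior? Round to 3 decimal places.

φ̂_MAP = 0.500

ℓ'(φ) = 4/φ − 6 − 4φ. Setting this to zero and multiplying by φ: 4φ² + 6φ − 4 = 0.
φ = (−6 + √(6² + 4·4·4)) / (2·4) = (−6 + √100) / 8 = (−6 + 10)/8 = 1/2.
ℓ''(φ) = −4/φ² − 4 < 0, confirming a maximum.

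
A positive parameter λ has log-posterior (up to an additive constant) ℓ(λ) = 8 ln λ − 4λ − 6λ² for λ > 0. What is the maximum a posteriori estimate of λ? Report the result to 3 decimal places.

λ̂_MAP = 0.667

ℓ'(λ) = 8/λ − 4 − 12λ. Setting this to zero and multiplying by λ: 12λ² + 4λ − 8 = 0.
λ = (−4 + √(4² + 4·12·8)) / (2·12) = (−4 + √400) / 24 = (−4 + 20)/24 = 2/3.
ℓ''(λ) = −8/λ² − 12 < 0, confirming a maximum.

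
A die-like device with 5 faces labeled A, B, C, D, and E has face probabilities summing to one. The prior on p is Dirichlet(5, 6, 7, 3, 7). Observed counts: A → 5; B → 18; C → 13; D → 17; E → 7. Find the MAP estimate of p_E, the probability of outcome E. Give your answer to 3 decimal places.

The posterior is Dirichlet(αᵢ + nᵢ) = Dirichlet(10, 24, 20, 20, 14).
For a Dirichlet(a₁,…,a_K) with all aᵢ > 1, the mode has j-th component (aⱼ − 1)/(Σaᵢ − K).
Here Σaᵢ = 88 and K = 5, so p_E = (14 − 1)/(88 − 5) = 13/83 ≈ 0.157.

MAP estimate of p_E = 0.157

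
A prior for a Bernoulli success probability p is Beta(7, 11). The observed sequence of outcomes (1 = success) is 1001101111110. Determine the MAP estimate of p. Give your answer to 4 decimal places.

Prior: Beta(7, 11).
Data: 9 successes in 13 trials (from the sequence). The binomial likelihood contributes p^9(1−p)^4, so the posterior is Beta(7+9, 11+4) = Beta(16, 15).
For Beta(a, b) with a, b > 1 the mode is (a−1)/(a+b−2) = 15/29 ≈ 0.5172.

p̂_MAP = 0.5172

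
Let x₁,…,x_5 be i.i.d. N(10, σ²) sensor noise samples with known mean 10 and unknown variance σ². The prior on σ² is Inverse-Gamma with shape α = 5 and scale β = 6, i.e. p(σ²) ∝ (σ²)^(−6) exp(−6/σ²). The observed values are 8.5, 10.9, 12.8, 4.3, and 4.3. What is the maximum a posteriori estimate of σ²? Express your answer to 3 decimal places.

Sum of squared deviations about the known mean: SS = (8.5−10)² + (10.9−10)² + (12.8−10)² + (4.3−10)² + (4.3−10)² = 75.88.
The Normal likelihood contributes (σ²)^(−n/2) exp(−SS/(2σ²)), so the posterior is Inverse-Gamma(α + n/2, β + SS/2) = Inverse-Gamma(7.5, 43.94).
The mode of Inverse-Gamma(a, b) is b/(a+1) = 43.94/8.5 ≈ 5.169.

σ̂²_MAP = 5.169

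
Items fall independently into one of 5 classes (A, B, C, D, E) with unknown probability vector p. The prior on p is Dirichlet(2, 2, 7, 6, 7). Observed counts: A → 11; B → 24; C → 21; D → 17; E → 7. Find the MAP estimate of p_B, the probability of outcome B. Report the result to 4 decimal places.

The posterior is Dirichlet(αᵢ + nᵢ) = Dirichlet(13, 26, 28, 23, 14).
For a Dirichlet(a₁,…,a_K) with all aᵢ > 1, the mode has j-th component (aⱼ − 1)/(Σaᵢ − K).
Here Σaᵢ = 104 and K = 5, so p_B = (26 − 1)/(104 − 5) = 25/99 ≈ 0.2525.

MAP estimate of p_B = 0.2525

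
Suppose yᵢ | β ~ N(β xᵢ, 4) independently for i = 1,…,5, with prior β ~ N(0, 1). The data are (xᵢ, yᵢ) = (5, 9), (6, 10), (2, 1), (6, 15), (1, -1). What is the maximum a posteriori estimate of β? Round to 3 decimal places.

log p(β | y) = −Σ(yᵢ − βxᵢ)²/(2·4) − β²/(2·1) + const.
Setting the derivative to zero: Σxᵢ(yᵢ − βxᵢ)/4 − β/1 = 0, so β = Σxᵢyᵢ / (Σxᵢ² + σ²/τ²).
Σxᵢyᵢ = 5·9 + 6·10 + 2·1 + 6·15 + 1·(-1) = 196; Σxᵢ² = 102; σ²/τ² = 4.
β̂_MAP = 196 / (102 + 4) = 196/106 ≈ 1.849.

β̂_MAP = 1.849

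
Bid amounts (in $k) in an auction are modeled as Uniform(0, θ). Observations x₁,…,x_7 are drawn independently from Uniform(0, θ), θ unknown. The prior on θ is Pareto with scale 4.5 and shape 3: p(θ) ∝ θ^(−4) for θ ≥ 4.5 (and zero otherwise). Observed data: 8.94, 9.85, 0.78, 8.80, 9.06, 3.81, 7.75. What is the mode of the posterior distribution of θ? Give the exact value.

θ̂_MAP = 9.85

The Uniform(0, θ) likelihood is θ^(−n) for θ ≥ max(xᵢ), zero otherwise. Here max(xᵢ) = 9.85.
Posterior ∝ θ^(−4) · θ^(−7) = θ^(−11) on θ ≥ max(4.5, 9.85) = 9.85.
This density is strictly decreasing in θ, so the posterior mode lies at the lower boundary of the support.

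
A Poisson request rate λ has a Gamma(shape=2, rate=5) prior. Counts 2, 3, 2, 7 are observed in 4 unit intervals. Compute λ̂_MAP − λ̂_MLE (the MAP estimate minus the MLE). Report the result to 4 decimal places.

Σxᵢ = 14. Posterior is Gamma(16, 9); MAP = (16−1)/9 = 15/9 ≈ 1.66667.
MLE = x̄ = 14/4 ≈ 3.50000.
Difference = 15/9 − 14/4 = -11/6 ≈ -1.8333.

MAP − MLE = -1.8333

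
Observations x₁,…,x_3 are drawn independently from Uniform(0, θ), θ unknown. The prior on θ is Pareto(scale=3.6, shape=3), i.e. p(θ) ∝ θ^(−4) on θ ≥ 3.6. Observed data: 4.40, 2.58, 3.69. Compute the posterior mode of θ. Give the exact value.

The Uniform(0, θ) likelihood is θ^(−n) for θ ≥ max(xᵢ), zero otherwise. Here max(xᵢ) = 4.40.
Posterior ∝ θ^(−4) · θ^(−3) = θ^(−7) on θ ≥ max(3.6, 4.40) = 4.40.
This density is strictly decreasing in θ, so the posterior mode lies at the lower boundary of the support.

θ̂_MAP = 4.40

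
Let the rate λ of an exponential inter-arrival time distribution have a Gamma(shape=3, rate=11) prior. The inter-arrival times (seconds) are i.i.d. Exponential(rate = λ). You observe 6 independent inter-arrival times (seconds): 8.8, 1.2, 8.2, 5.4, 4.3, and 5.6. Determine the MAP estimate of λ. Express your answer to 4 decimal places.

λ̂_MAP = 0.1798

The Exponential(rate=λ) likelihood is ∝ λ^n e^(−λΣtᵢ). Here n = 6 and Σtᵢ = 8.8 + 1.2 + 8.2 + 5.4 + 4.3 + 5.6 = 33.5.
Posterior ∝ λ^2e^(−11λ) · λ^6e^(−33.5λ) = λ^8e^(−44.5λ), i.e. Gamma(9, 44.5).
Mode = (a−1)/b = 8/44.5 ≈ 0.1798.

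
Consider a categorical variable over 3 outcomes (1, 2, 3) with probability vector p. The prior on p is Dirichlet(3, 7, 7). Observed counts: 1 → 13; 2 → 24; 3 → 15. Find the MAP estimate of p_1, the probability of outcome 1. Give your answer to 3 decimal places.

The posterior is Dirichlet(αᵢ + nᵢ) = Dirichlet(16, 31, 22).
For a Dirichlet(a₁,…,a_K) with all aᵢ > 1, the mode has j-th component (aⱼ − 1)/(Σaᵢ − K).
Here Σaᵢ = 69 and K = 3, so p_1 = (16 − 1)/(69 − 3) = 15/66 ≈ 0.227.

MAP estimate: 0.227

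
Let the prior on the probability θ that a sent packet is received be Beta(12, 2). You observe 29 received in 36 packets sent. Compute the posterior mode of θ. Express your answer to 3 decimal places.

θ̂_MAP = 0.833

Prior: Beta(12, 2).
Data: 29 successes in 36 trials. The binomial likelihood contributes θ^29(1−θ)^7, so the posterior is Beta(12+29, 2+7) = Beta(41, 9).
For Beta(a, b) with a, b > 1 the mode is (a−1)/(a+b−2) = 40/48 ≈ 0.833.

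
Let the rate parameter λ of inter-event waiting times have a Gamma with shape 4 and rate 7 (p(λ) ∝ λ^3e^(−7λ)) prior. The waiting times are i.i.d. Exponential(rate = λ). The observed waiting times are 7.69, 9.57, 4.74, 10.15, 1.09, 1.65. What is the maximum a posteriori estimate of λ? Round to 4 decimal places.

λ̂_MAP = 0.2148

The Exponential(rate=λ) likelihood is ∝ λ^n e^(−λΣtᵢ). Here n = 6 and Σtᵢ = 7.69 + 9.57 + 4.74 + 10.15 + 1.09 + 1.65 = 34.89.
Posterior ∝ λ^3e^(−7λ) · λ^6e^(−34.89λ) = λ^9e^(−41.89λ), i.e. Gamma(10, 41.89).
Mode = (a−1)/b = 9/41.89 ≈ 0.2148.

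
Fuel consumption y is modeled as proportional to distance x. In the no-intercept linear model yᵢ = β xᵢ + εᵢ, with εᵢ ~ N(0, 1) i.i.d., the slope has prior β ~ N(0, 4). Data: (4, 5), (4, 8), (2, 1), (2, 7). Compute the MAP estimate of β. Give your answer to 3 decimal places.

β̂_MAP = 1.689

log p(β | y) = −Σ(yᵢ − βxᵢ)²/(2·1) − β²/(2·4) + const.
Setting the derivative to zero: Σxᵢ(yᵢ − βxᵢ)/1 − β/4 = 0, so β = Σxᵢyᵢ / (Σxᵢ² + σ²/τ²).
Σxᵢyᵢ = 4·5 + 4·8 + 2·1 + 2·7 = 68; Σxᵢ² = 40; σ²/τ² = 0.25.
β̂_MAP = 68 / (40 + 0.25) = 68/40.25 ≈ 1.689.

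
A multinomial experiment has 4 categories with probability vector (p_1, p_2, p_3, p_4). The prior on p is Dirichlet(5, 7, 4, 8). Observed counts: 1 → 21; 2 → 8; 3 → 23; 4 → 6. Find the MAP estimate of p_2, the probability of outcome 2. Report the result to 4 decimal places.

The posterior is Dirichlet(αᵢ + nᵢ) = Dirichlet(26, 15, 27, 14).
For a Dirichlet(a₁,…,a_K) with all aᵢ > 1, the mode has j-th component (aⱼ − 1)/(Σaᵢ − K).
Here Σaᵢ = 82 and K = 4, so p_2 = (15 − 1)/(82 − 4) = 14/78 ≈ 0.1795.

MAP estimate: 0.1795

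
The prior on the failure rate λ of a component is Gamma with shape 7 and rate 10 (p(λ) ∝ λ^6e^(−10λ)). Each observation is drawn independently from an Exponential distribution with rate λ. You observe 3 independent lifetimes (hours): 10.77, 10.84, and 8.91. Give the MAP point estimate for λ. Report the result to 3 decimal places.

The Exponential(rate=λ) likelihood is ∝ λ^n e^(−λΣtᵢ). Here n = 3 and Σtᵢ = 10.77 + 10.84 + 8.91 = 30.52.
Posterior ∝ λ^6e^(−10λ) · λ^3e^(−30.52λ) = λ^9e^(−40.52λ), i.e. Gamma(10, 40.52).
Mode = (a−1)/b = 9/40.52 ≈ 0.222.

λ̂_MAP = 0.222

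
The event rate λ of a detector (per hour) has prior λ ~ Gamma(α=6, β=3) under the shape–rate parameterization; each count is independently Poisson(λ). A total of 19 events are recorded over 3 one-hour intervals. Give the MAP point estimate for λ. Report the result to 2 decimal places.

λ̂_MAP = 4.00

Σxᵢ = 19, n = 3.
Posterior ∝ λ^5e^(−3λ) · λ^19e^(−3λ) = λ^24e^(−6λ), i.e. Gamma(shape=25, rate=6).
The mode of a Gamma(a, b) with a ≥ 1 (shape–rate) is (a−1)/b = 24/6 ≈ 4.00.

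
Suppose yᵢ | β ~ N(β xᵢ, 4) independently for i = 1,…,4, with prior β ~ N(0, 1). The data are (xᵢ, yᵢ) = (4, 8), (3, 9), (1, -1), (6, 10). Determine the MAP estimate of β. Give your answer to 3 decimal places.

log p(β | y) = −Σ(yᵢ − βxᵢ)²/(2·4) − β²/(2·1) + const.
Setting the derivative to zero: Σxᵢ(yᵢ − βxᵢ)/4 − β/1 = 0, so β = Σxᵢyᵢ / (Σxᵢ² + σ²/τ²).
Σxᵢyᵢ = 4·8 + 3·9 + 1·(-1) + 6·10 = 118; Σxᵢ² = 62; σ²/τ² = 4.
β̂_MAP = 118 / (62 + 4) = 118/66 ≈ 1.788.

β̂_MAP = 1.788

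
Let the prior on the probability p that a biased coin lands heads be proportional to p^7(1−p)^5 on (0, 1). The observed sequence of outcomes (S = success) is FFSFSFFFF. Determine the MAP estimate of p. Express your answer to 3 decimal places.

p̂_MAP = 0.429

The prior density ∝ p^7(1−p)^5 is the kernel of Beta(8, 6).
Data: 2 successes in 9 trials (from the sequence). The binomial likelihood contributes p^2(1−p)^7, so the posterior is Beta(8+2, 6+7) = Beta(10, 13).
For Beta(a, b) with a, b > 1 the mode is (a−1)/(a+b−2) = 9/21 ≈ 0.429.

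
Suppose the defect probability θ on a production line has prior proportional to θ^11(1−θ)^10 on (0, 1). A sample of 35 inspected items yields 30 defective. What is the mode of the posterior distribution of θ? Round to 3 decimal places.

θ̂_MAP = 0.732

The prior density ∝ θ^11(1−θ)^10 is the kernel of Beta(12, 11).
Data: 30 successes in 35 trials. The binomial likelihood contributes θ^30(1−θ)^5, so the posterior is Beta(12+30, 11+5) = Beta(42, 16).
For Beta(a, b) with a, b > 1 the mode is (a−1)/(a+b−2) = 41/56 ≈ 0.732.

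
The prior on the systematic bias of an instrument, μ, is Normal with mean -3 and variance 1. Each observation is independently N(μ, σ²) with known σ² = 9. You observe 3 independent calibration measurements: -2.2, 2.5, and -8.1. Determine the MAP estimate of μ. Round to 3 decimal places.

μ̂_MAP = -2.900

n = 3; x̄ = ((-2.2) + 2.5 + (-8.1))/3 = -7.8/3 = -2.6.
For a Normal prior and Normal likelihood with known variance, the posterior is Normal; its mode equals its mean, the precision-weighted average.
Prior precision 1/σ₀² = 1/1 = 1; data precision n/σ² = 3/9 = 1/3.
μ̂ = (1·(-3) + (1/3)·(-2.6)) / (1 + 1/3) = (-58/15)/(4/3) = -2.900.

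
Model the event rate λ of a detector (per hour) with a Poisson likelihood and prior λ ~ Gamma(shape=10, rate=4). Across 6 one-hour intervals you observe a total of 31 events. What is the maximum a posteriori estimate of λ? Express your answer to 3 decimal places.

Σxᵢ = 31, n = 6.
Posterior ∝ λ^9e^(−4λ) · λ^31e^(−6λ) = λ^40e^(−10λ), i.e. Gamma(shape=41, rate=10).
The mode of a Gamma(a, b) with a ≥ 1 (shape–rate) is (a−1)/b = 40/10 ≈ 4.000.

λ̂_MAP = 4.000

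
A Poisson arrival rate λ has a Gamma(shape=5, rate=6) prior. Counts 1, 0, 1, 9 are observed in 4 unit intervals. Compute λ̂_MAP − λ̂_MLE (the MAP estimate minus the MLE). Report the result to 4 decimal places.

Σxᵢ = 11. Posterior is Gamma(16, 10); MAP = (16−1)/10 = 15/10 ≈ 1.50000.
MLE = x̄ = 11/4 ≈ 2.75000.
Difference = 15/10 − 11/4 = -5/4 ≈ -1.2500.

MAP − MLE = -1.2500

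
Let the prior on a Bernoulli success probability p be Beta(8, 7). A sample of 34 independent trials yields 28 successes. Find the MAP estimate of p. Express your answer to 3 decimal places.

Prior: Beta(8, 7).
Data: 28 successes in 34 trials. The binomial likelihood contributes p^28(1−p)^6, so the posterior is Beta(8+28, 7+6) = Beta(36, 13).
For Beta(a, b) with a, b > 1 the mode is (a−1)/(a+b−2) = 35/47 ≈ 0.745.

p̂_MAP = 0.745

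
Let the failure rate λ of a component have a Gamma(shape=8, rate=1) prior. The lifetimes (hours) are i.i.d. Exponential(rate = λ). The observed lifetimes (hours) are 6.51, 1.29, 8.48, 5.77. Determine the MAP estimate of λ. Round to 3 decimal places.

The Exponential(rate=λ) likelihood is ∝ λ^n e^(−λΣtᵢ). Here n = 4 and Σtᵢ = 6.51 + 1.29 + 8.48 + 5.77 = 22.05.
Posterior ∝ λ^7e^(−1λ) · λ^4e^(−22.05λ) = λ^11e^(−23.05λ), i.e. Gamma(12, 23.05).
Mode = (a−1)/b = 11/23.05 ≈ 0.477.

λ̂_MAP = 0.477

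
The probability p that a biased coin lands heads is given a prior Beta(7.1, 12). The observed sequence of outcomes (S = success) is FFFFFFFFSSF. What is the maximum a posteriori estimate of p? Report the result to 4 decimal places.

Prior: Beta(7.1, 12).
Data: 2 successes in 11 trials (from the sequence). The binomial likelihood contributes p^2(1−p)^9, so the posterior is Beta(7.1+2, 12+9) = Beta(9.1, 21).
For Beta(a, b) with a, b > 1 the mode is (a−1)/(a+b−2) = 8.1/28.1 ≈ 0.2883.

p̂_MAP = 0.2883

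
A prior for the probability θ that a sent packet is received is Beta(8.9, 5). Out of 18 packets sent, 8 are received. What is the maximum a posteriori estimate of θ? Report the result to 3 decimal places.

Prior: Beta(8.9, 5).
Data: 8 successes in 18 trials. The binomial likelihood contributes θ^8(1−θ)^10, so the posterior is Beta(8.9+8, 5+10) = Beta(16.9, 15).
For Beta(a, b) with a, b > 1 the mode is (a−1)/(a+b−2) = 15.9/29.9 ≈ 0.532.

θ̂_MAP = 0.532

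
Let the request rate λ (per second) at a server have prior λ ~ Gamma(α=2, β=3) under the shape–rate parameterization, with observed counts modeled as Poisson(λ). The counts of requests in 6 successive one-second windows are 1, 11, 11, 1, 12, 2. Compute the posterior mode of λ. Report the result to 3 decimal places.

Σxᵢ = 1+11+11+1+12+2 = 38, with n = 6.
Posterior ∝ λe^(−3λ) · λ^38e^(−6λ) = λ^39e^(−9λ), i.e. Gamma(shape=40, rate=9).
The mode of a Gamma(a, b) with a ≥ 1 (shape–rate) is (a−1)/b = 39/9 ≈ 4.333.

λ̂_MAP = 4.333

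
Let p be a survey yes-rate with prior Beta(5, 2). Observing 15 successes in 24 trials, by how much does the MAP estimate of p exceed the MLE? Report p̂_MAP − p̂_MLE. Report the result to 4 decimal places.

Posterior is Beta(20, 11); MAP = (20−1)/(31−2) = 19/29 ≈ 0.65517.
MLE ignores the prior: p̂_MLE = k/n = 15/24 ≈ 0.62500.
Difference = 19/29 − 15/24 = 7/232 ≈ 0.0302.

MAP − MLE = 0.0302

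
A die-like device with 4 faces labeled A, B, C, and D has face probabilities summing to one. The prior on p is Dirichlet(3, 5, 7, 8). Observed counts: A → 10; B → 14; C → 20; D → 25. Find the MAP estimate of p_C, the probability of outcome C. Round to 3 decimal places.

MAP estimate of p_C = 0.295

The posterior is Dirichlet(αᵢ + nᵢ) = Dirichlet(13, 19, 27, 33).
For a Dirichlet(a₁,…,a_K) with all aᵢ > 1, the mode has j-th component (aⱼ − 1)/(Σaᵢ − K).
Here Σaᵢ = 92 and K = 4, so p_C = (27 − 1)/(92 − 4) = 26/88 ≈ 0.295.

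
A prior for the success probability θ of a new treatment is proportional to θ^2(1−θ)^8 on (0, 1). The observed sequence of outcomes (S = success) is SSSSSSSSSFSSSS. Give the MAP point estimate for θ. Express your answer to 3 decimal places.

The prior density ∝ θ^2(1−θ)^8 is the kernel of Beta(3, 9).
Data: 13 successes in 14 trials (from the sequence). The binomial likelihood contributes θ^13(1−θ)^1, so the posterior is Beta(3+13, 9+1) = Beta(16, 10).
For Beta(a, b) with a, b > 1 the mode is (a−1)/(a+b−2) = 15/24 ≈ 0.625.

θ̂_MAP = 0.625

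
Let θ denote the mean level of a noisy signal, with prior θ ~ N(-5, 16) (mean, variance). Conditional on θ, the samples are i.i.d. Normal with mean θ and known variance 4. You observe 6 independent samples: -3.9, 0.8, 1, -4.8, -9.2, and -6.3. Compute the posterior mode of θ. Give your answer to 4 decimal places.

θ̂_MAP = -3.7840

n = 6; x̄ = ((-3.9) + 0.8 + 1 + (-4.8) + (-9.2) + (-6.3))/6 = -22.4/6 = -56/15 ≈ -3.7333.
For a Normal prior and Normal likelihood with known variance, the posterior is Normal; its mode equals its mean, the precision-weighted average.
Prior precision 1/σ₀² = 1/16 = 0.0625; data precision n/σ² = 6/4 = 1.5.
θ̂ = (0.0625·(-5) + 1.5·(-56/15)) / (0.0625 + 1.5) = (-5.9125)/1.5625 = -3.7840.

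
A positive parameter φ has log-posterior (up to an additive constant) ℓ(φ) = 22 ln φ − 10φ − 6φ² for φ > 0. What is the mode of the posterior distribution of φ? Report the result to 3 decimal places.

ℓ'(φ) = 22/φ − 10 − 12φ. Setting this to zero and multiplying by φ: 12φ² + 10φ − 22 = 0.
φ = (−10 + √(10² + 4·12·22)) / (2·12) = (−10 + √1156) / 24 = (−10 + 34)/24 = 1.
ℓ''(φ) = −22/φ² − 12 < 0, confirming a maximum.

φ̂_MAP = 1.000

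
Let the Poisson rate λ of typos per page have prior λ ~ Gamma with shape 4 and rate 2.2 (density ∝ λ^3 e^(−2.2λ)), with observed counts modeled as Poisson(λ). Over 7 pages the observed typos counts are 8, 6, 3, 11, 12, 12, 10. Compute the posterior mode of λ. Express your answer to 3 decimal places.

λ̂_MAP = 7.065

Σxᵢ = 8+6+3+11+12+12+10 = 62, with n = 7.
Posterior ∝ λ^3e^(−2.2λ) · λ^62e^(−7λ) = λ^65e^(−9.2λ), i.e. Gamma(shape=66, rate=9.2).
The mode of a Gamma(a, b) with a ≥ 1 (shape–rate) is (a−1)/b = 65/9.2 ≈ 7.065.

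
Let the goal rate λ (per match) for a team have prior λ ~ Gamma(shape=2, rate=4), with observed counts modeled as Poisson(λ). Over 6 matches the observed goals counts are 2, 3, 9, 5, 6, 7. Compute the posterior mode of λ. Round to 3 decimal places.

Σxᵢ = 2+3+9+5+6+7 = 32, with n = 6.
Posterior ∝ λe^(−4λ) · λ^32e^(−6λ) = λ^33e^(−10λ), i.e. Gamma(shape=34, rate=10).
The mode of a Gamma(a, b) with a ≥ 1 (shape–rate) is (a−1)/b = 33/10 ≈ 3.300.

λ̂_MAP = 3.300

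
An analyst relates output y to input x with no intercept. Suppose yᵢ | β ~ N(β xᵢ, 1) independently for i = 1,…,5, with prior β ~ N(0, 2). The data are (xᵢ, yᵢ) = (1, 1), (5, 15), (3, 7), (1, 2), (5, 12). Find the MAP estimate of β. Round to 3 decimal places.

β̂_MAP = 2.585

log p(β | y) = −Σ(yᵢ − βxᵢ)²/(2·1) − β²/(2·2) + const.
Setting the derivative to zero: Σxᵢ(yᵢ − βxᵢ)/1 − β/2 = 0, so β = Σxᵢyᵢ / (Σxᵢ² + σ²/τ²).
Σxᵢyᵢ = 1·1 + 5·15 + 3·7 + 1·2 + 5·12 = 159; Σxᵢ² = 61; σ²/τ² = 0.5.
β̂_MAP = 159 / (61 + 0.5) = 159/61.5 ≈ 2.585.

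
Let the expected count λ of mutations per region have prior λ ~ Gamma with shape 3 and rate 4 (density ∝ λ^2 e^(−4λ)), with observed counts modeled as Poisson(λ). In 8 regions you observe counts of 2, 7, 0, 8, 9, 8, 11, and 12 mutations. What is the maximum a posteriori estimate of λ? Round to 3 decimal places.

Σxᵢ = 2+7+0+8+9+8+11+12 = 57, with n = 8.
Posterior ∝ λ^2e^(−4λ) · λ^57e^(−8λ) = λ^59e^(−12λ), i.e. Gamma(shape=60, rate=12).
The mode of a Gamma(a, b) with a ≥ 1 (shape–rate) is (a−1)/b = 59/12 ≈ 4.917.

λ̂_MAP = 4.917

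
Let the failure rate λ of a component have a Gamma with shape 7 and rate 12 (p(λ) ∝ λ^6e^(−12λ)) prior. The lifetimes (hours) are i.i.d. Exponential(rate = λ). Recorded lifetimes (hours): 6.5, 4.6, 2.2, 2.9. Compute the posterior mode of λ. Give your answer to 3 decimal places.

The Exponential(rate=λ) likelihood is ∝ λ^n e^(−λΣtᵢ). Here n = 4 and Σtᵢ = 6.5 + 4.6 + 2.2 + 2.9 = 16.2.
Posterior ∝ λ^6e^(−12λ) · λ^4e^(−16.2λ) = λ^10e^(−28.2λ), i.e. Gamma(11, 28.2).
Mode = (a−1)/b = 10/28.2 ≈ 0.355.

λ̂_MAP = 0.355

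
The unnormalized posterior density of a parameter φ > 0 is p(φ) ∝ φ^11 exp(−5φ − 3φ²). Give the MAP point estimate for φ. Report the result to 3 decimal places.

ℓ'(φ) = 11/φ − 5 − 6φ. Setting this to zero and multiplying by φ: 6φ² + 5φ − 11 = 0.
φ = (−5 + √(5² + 4·6·11)) / (2·6) = (−5 + √289) / 12 = (−5 + 17)/12 = 1.
ℓ''(φ) = −11/φ² − 6 < 0, confirming a maximum.

φ̂_MAP = 1.000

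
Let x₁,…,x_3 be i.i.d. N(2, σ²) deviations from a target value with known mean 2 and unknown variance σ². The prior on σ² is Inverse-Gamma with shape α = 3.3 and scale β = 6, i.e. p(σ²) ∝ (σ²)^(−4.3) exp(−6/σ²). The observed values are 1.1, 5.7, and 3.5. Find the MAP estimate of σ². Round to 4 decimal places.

Sum of squared deviations about the known mean: SS = (1.1−2)² + (5.7−2)² + (3.5−2)² = 16.75.
The Normal likelihood contributes (σ²)^(−n/2) exp(−SS/(2σ²)), so the posterior is Inverse-Gamma(α + n/2, β + SS/2) = Inverse-Gamma(4.8, 14.375).
The mode of Inverse-Gamma(a, b) is b/(a+1) = 14.375/5.8 ≈ 2.4784.

σ̂²_MAP = 2.4784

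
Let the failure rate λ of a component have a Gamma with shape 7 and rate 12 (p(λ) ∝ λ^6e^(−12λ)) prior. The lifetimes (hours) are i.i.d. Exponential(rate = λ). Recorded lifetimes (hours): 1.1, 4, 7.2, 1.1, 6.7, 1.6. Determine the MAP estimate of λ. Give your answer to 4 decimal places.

The Exponential(rate=λ) likelihood is ∝ λ^n e^(−λΣtᵢ). Here n = 6 and Σtᵢ = 1.1 + 4 + 7.2 + 1.1 + 6.7 + 1.6 = 21.7.
Posterior ∝ λ^6e^(−12λ) · λ^6e^(−21.7λ) = λ^12e^(−33.7λ), i.e. Gamma(13, 33.7).
Mode = (a−1)/b = 12/33.7 ≈ 0.3561.

λ̂_MAP = 0.3561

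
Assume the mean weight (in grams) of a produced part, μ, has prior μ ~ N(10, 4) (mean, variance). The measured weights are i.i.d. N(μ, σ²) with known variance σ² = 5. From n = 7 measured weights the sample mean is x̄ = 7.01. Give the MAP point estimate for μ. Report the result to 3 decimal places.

μ̂_MAP = 7.463

n = 7, x̄ = 7.01.
For a Normal prior and Normal likelihood with known variance, the posterior is Normal; its mode equals its mean, the precision-weighted average.
Prior precision 1/σ₀² = 1/4 = 0.25; data precision n/σ² = 7/5 = 1.4.
μ̂ = (0.25·10 + 1.4·7.01) / (0.25 + 1.4) = 12.314/1.65 = 6157/825 ≈ 7.463.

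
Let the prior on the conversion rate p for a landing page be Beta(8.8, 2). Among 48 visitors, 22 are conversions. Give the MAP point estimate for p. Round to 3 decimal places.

p̂_MAP = 0.525

Prior: Beta(8.8, 2).
Data: 22 successes in 48 trials. The binomial likelihood contributes p^22(1−p)^26, so the posterior is Beta(8.8+22, 2+26) = Beta(30.8, 28).
For Beta(a, b) with a, b > 1 the mode is (a−1)/(a+b−2) = 29.8/56.8 ≈ 0.525.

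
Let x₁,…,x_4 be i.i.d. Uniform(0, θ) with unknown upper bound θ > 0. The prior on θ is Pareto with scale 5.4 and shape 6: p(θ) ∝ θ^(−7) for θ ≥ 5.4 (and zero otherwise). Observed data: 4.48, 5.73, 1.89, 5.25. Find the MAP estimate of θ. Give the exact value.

θ̂_MAP = 5.73

The Uniform(0, θ) likelihood is θ^(−n) for θ ≥ max(xᵢ), zero otherwise. Here max(xᵢ) = 5.73.
Posterior ∝ θ^(−7) · θ^(−4) = θ^(−11) on θ ≥ max(5.4, 5.73) = 5.73.
This density is strictly decreasing in θ, so the posterior mode lies at the lower boundary of the support.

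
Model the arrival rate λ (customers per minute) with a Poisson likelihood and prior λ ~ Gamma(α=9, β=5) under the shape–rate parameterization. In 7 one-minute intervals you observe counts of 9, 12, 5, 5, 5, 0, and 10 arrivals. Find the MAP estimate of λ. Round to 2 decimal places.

λ̂_MAP = 4.50

Σxᵢ = 9+12+5+5+5+0+10 = 46, with n = 7.
Posterior ∝ λ^8e^(−5λ) · λ^46e^(−7λ) = λ^54e^(−12λ), i.e. Gamma(shape=55, rate=12).
The mode of a Gamma(a, b) with a ≥ 1 (shape–rate) is (a−1)/b = 54/12 ≈ 4.50.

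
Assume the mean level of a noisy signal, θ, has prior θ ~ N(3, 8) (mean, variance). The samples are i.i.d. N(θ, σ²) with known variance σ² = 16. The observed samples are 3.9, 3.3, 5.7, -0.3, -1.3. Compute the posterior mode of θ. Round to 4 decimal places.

θ̂_MAP = 2.4714

n = 5; x̄ = (3.9 + 3.3 + 5.7 + (-0.3) + (-1.3))/5 = 11.3/5 = 2.26.
For a Normal prior and Normal likelihood with known variance, the posterior is Normal; its mode equals its mean, the precision-weighted average.
Prior precision 1/σ₀² = 1/8 = 0.125; data precision n/σ² = 5/16 = 0.3125.
θ̂ = (0.125·3 + 0.3125·2.26) / (0.125 + 0.3125) = 1.08125/0.4375 = 173/70 ≈ 2.4714.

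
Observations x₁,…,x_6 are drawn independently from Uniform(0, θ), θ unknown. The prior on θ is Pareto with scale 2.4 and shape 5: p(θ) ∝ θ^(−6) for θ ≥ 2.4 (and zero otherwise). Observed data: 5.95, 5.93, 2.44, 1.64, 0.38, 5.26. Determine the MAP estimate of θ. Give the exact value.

The Uniform(0, θ) likelihood is θ^(−n) for θ ≥ max(xᵢ), zero otherwise. Here max(xᵢ) = 5.95.
Posterior ∝ θ^(−6) · θ^(−6) = θ^(−12) on θ ≥ max(2.4, 5.95) = 5.95.
This density is strictly decreasing in θ, so the posterior mode lies at the lower boundary of the support.

θ̂_MAP = 5.95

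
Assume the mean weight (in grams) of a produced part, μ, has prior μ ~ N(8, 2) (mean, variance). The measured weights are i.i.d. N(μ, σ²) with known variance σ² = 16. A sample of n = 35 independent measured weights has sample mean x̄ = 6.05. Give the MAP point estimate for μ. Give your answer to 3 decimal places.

n = 35, x̄ = 6.05.
For a Normal prior and Normal likelihood with known variance, the posterior is Normal; its mode equals its mean, the precision-weighted average.
Prior precision 1/σ₀² = 1/2 = 0.5; data precision n/σ² = 35/16 = 2.1875.
μ̂ = (0.5·8 + 2.1875·6.05) / (0.5 + 2.1875) = 17.234375/2.6875 = 1103/172 ≈ 6.413.

μ̂_MAP = 6.413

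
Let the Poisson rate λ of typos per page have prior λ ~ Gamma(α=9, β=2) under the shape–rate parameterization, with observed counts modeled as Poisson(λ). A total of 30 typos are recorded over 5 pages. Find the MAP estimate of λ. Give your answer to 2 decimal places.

λ̂_MAP = 5.43

Σxᵢ = 30, n = 5.
Posterior ∝ λ^8e^(−2λ) · λ^30e^(−5λ) = λ^38e^(−7λ), i.e. Gamma(shape=39, rate=7).
The mode of a Gamma(a, b) with a ≥ 1 (shape–rate) is (a−1)/b = 38/7 ≈ 5.43.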